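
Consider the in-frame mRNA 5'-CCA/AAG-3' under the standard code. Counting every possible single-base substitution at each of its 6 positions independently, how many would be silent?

Codon 1 (CCA, Pro): 3 synonymous substitutions.
Codon 2 (AAG, Lys): 1 synonymous substitution.
Total: 3 + 1 = 4.

4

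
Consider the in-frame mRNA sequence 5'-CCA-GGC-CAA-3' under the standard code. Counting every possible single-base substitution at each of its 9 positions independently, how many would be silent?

Codon 1 (CCA, Pro): 3 synonymous substitutions.
Codon 2 (GGC, Gly): 3 synonymous substitutions.
Codon 3 (CAA, Gln): 1 synonymous substitution.
Total: 3 + 3 + 1 = 7.

7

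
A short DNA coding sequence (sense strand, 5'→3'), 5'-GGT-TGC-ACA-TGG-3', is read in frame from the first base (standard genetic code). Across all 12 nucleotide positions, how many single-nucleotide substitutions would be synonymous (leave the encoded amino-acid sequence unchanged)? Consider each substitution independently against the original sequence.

7

Codon 1 (GGT, Gly): 3 synonymous substitutions.
Codon 2 (TGC, Cys): 1 synonymous substitution.
Codon 3 (ACA, Thr): 3 synonymous substitutions.
Codon 4 (TGG, Trp): 0 synonymous substitutions.
Total: 3 + 1 + 3 + 0 = 7.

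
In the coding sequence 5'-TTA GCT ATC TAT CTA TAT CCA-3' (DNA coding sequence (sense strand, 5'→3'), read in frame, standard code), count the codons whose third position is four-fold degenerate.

Codon 1 TTA (Leu): third position 2-fold.
Codon 2 GCT (Ala): third position 4-fold.
Codon 3 ATC (Ile): third position 3-fold.
Codon 4 TAT (Tyr): third position 2-fold.
Codon 5 CTA (Leu): third position 4-fold.
Codon 6 TAT (Tyr): third position 2-fold.
Codon 7 CCA (Pro): third position 4-fold.
Four-fold degenerate third positions: 3.

3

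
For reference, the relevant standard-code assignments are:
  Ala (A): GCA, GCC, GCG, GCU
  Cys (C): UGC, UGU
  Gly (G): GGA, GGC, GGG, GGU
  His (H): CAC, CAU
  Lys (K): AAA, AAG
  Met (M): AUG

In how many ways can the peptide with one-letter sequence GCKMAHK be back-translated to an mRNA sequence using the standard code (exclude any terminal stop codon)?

256

Gly: 4 codons.
Cys: 2 codons.
Lys: 2 codons.
Met: 1 codon.
Ala: 4 codons.
His: 2 codons.
Lys: 2 codons.
4 × 2 × 2 × 1 × 4 × 2 × 2 = 256.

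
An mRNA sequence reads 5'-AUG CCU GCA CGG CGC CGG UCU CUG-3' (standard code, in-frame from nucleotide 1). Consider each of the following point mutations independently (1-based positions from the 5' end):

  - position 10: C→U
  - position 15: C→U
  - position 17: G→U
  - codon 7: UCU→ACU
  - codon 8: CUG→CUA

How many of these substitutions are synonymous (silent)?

Codon 4: CGG (Arg) → UGG (Trp) — missense.
Codon 5: CGC (Arg) → CGU (Arg) — synonymous.
Codon 6: CGG (Arg) → CUG (Leu) — missense.
Codon 7: UCU (Ser) → ACU (Thr) — missense.
Codon 8: CUG (Leu) → CUA (Leu) — synonymous.
Synonymous: 2 of 5.

2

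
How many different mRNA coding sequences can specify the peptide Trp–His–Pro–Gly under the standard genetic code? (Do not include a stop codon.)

32

Trp: 1 codon.
His: 2 codons.
Pro: 4 codons.
Gly: 4 codons.
1 × 2 × 4 × 4 = 32.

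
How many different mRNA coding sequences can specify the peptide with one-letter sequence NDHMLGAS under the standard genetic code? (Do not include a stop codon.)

Asn: 2 codons.
Asp: 2 codons.
His: 2 codons.
Met: 1 codon.
Leu: 6 codons.
Gly: 4 codons.
Ala: 4 codons.
Ser: 6 codons.
2 × 2 × 2 × 1 × 6 × 4 × 4 × 6 = 4608.

4608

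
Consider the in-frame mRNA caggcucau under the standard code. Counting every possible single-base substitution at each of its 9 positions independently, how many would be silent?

5

Codon 1 (CAG, Gln): 1 synonymous substitution.
Codon 2 (GCU, Ala): 3 synonymous substitutions.
Codon 3 (CAU, His): 1 synonymous substitution.
Total: 1 + 3 + 1 = 5.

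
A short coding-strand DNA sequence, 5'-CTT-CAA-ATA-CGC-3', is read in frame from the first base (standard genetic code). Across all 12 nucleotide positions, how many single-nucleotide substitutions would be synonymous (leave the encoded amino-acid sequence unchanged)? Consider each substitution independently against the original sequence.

9

Codon 1 (CTT, Leu): 3 synonymous substitutions.
Codon 2 (CAA, Gln): 1 synonymous substitution.
Codon 3 (ATA, Ile): 2 synonymous substitutions.
Codon 4 (CGC, Arg): 3 synonymous substitutions.
Total: 3 + 1 + 2 + 3 = 9.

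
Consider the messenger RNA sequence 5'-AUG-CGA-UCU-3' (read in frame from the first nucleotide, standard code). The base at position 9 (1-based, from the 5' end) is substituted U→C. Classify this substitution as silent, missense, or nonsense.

Position 9 falls in codon 3: UCU → Ser.
After the substitution the codon is UCC → Ser.
Both encode Ser, so the change is synonymous.

silent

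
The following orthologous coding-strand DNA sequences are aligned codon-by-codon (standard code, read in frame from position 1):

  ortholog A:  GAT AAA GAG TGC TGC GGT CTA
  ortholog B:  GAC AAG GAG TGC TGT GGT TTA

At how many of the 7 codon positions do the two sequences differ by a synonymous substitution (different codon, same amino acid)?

4

Codon 1: GAT Asp / GAC Asp — synonymous.
Codon 2: AAA Lys / AAG Lys — synonymous.
Codon 3: GAG Glu / GAG Glu — identical.
Codon 4: TGC Cys / TGC Cys — identical.
Codon 5: TGC Cys / TGT Cys — synonymous.
Codon 6: GGT Gly / GGT Gly — identical.
Codon 7: CTA Leu / TTA Leu — synonymous.
Synonymous differences: 4.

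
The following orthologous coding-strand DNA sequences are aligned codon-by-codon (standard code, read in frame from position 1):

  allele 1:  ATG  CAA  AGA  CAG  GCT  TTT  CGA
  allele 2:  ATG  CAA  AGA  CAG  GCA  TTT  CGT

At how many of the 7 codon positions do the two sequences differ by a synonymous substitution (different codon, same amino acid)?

Codon 1: ATG Met / ATG Met — identical.
Codon 2: CAA Gln / CAA Gln — identical.
Codon 3: AGA Arg / AGA Arg — identical.
Codon 4: CAG Gln / CAG Gln — identical.
Codon 5: GCT Ala / GCA Ala — synonymous.
Codon 6: TTT Phe / TTT Phe — identical.
Codon 7: CGA Arg / CGT Arg — synonymous.
Synonymous differences: 2.

2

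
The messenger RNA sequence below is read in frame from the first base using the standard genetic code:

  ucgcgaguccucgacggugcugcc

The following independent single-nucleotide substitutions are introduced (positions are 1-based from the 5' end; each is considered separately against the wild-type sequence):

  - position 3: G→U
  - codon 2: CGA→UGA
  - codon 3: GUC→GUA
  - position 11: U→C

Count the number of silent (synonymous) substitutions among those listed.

2

Codon 1: UCG (Ser) → UCU (Ser) — synonymous.
Codon 2: CGA (Arg) → UGA (Stop) — nonsense.
Codon 3: GUC (Val) → GUA (Val) — synonymous.
Codon 4: CUC (Leu) → CCC (Pro) — missense.
Synonymous: 2 of 4.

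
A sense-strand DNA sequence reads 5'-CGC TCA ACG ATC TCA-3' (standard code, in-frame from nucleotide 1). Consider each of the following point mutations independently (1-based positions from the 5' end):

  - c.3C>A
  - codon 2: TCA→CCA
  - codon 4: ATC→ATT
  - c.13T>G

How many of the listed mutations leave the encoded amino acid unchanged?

2

Codon 1: CGC (Arg) → CGA (Arg) — synonymous.
Codon 2: TCA (Ser) → CCA (Pro) — missense.
Codon 4: ATC (Ile) → ATT (Ile) — synonymous.
Codon 5: TCA (Ser) → GCA (Ala) — missense.
Synonymous: 2 of 4.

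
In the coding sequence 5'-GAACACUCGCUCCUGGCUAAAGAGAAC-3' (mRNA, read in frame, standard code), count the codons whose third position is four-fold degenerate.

Codon 1 GAA (Glu): third position 2-fold.
Codon 2 CAC (His): third position 2-fold.
Codon 3 UCG (Ser): third position 4-fold.
Codon 4 CUC (Leu): third position 4-fold.
Codon 5 CUG (Leu): third position 4-fold.
Codon 6 GCU (Ala): third position 4-fold.
Codon 7 AAA (Lys): third position 2-fold.
Codon 8 GAG (Glu): third position 2-fold.
Codon 9 AAC (Asn): third position 2-fold.
Four-fold degenerate third positions: 4.

4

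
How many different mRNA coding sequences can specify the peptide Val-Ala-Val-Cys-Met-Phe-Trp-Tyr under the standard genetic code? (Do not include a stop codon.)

512

Val: 4 codons.
Ala: 4 codons.
Val: 4 codons.
Cys: 2 codons.
Met: 1 codon.
Phe: 2 codons.
Trp: 1 codon.
Tyr: 2 codons.
4 × 4 × 4 × 2 × 1 × 2 × 1 × 2 = 512.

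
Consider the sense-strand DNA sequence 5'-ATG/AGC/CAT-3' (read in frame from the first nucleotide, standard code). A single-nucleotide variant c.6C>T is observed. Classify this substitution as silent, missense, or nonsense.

silent

Position 6 falls in codon 2: AGC → Ser.
After the substitution the codon is AGT → Ser.
Both encode Ser, so the change is synonymous.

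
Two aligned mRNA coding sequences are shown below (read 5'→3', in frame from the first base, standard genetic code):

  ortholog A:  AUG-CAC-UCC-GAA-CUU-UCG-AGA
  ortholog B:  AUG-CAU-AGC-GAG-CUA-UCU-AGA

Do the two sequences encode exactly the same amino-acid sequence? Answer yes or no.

yes

Codon 1: AUG Met / AUG Met — identical.
Codon 2: CAC His / CAU His — synonymous.
Codon 3: UCC Ser / AGC Ser — synonymous.
Codon 4: GAA Glu / GAG Glu — synonymous.
Codon 5: CUU Leu / CUA Leu — synonymous.
Codon 6: UCG Ser / UCU Ser — synonymous.
Codon 7: AGA Arg / AGA Arg — identical.
Nonsynonymous differences: 0 → same protein.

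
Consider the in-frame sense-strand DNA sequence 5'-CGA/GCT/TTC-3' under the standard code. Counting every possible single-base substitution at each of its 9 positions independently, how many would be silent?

8

Codon 1 (CGA, Arg): 4 synonymous substitutions.
Codon 2 (GCT, Ala): 3 synonymous substitutions.
Codon 3 (TTC, Phe): 1 synonymous substitution.
Total: 4 + 3 + 1 = 8.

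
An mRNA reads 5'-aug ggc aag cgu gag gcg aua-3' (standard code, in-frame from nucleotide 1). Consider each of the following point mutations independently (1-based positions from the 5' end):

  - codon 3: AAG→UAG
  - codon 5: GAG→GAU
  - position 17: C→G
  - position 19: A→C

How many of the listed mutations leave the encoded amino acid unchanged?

Codon 3: AAG (Lys) → UAG (Stop) — nonsense.
Codon 5: GAG (Glu) → GAU (Asp) — missense.
Codon 6: GCG (Ala) → GGG (Gly) — missense.
Codon 7: AUA (Ile) → CUA (Leu) — missense.
Synonymous: 0 of 4.

0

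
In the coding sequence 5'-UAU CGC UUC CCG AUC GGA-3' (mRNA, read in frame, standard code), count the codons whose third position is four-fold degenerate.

Codon 1 UAU (Tyr): third position 2-fold.
Codon 2 CGC (Arg): third position 4-fold.
Codon 3 UUC (Phe): third position 2-fold.
Codon 4 CCG (Pro): third position 4-fold.
Codon 5 AUC (Ile): third position 3-fold.
Codon 6 GGA (Gly): third position 4-fold.
Four-fold degenerate third positions: 3.

3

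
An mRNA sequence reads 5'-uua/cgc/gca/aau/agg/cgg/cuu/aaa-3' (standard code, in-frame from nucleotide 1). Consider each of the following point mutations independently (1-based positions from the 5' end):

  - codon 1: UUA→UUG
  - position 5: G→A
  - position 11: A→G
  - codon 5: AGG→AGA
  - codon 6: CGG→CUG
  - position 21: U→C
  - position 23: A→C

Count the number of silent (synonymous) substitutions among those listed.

3

Codon 1: UUA (Leu) → UUG (Leu) — synonymous.
Codon 2: CGC (Arg) → CAC (His) — missense.
Codon 4: AAU (Asn) → AGU (Ser) — missense.
Codon 5: AGG (Arg) → AGA (Arg) — synonymous.
Codon 6: CGG (Arg) → CUG (Leu) — missense.
Codon 7: CUU (Leu) → CUC (Leu) — synonymous.
Codon 8: AAA (Lys) → ACA (Thr) — missense.
Synonymous: 3 of 7.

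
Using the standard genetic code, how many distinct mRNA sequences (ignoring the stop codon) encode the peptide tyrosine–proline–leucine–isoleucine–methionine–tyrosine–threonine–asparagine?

Tyr: 2 codons.
Pro: 4 codons.
Leu: 6 codons.
Ile: 3 codons.
Met: 1 codon.
Tyr: 2 codons.
Thr: 4 codons.
Asn: 2 codons.
2 × 4 × 6 × 3 × 1 × 2 × 4 × 2 = 2304.

2304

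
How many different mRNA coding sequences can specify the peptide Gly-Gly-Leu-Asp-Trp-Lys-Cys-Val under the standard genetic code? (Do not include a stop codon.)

3072

Gly: 4 codons.
Gly: 4 codons.
Leu: 6 codons.
Asp: 2 codons.
Trp: 1 codon.
Lys: 2 codons.
Cys: 2 codons.
Val: 4 codons.
4 × 4 × 6 × 2 × 1 × 2 × 2 × 4 = 3072.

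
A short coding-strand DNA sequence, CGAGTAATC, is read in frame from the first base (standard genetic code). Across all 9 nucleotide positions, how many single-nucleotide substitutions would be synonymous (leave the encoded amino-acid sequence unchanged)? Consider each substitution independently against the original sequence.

9

Codon 1 (CGA, Arg): 4 synonymous substitutions.
Codon 2 (GTA, Val): 3 synonymous substitutions.
Codon 3 (ATC, Ile): 2 synonymous substitutions.
Total: 4 + 3 + 2 = 9.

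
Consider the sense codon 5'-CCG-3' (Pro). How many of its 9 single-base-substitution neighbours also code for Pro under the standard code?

3

Position 1: none → 0 synonymous.
Position 2: none → 0 synonymous.
Position 3: CCU, CCC, CCA → 3 synonymous.
Total: 0 + 0 + 3 = 3.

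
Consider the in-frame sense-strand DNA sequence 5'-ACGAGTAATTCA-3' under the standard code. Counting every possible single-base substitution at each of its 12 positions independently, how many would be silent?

Codon 1 (ACG, Thr): 3 synonymous substitutions.
Codon 2 (AGT, Ser): 1 synonymous substitution.
Codon 3 (AAT, Asn): 1 synonymous substitution.
Codon 4 (TCA, Ser): 3 synonymous substitutions.
Total: 3 + 1 + 1 + 3 = 8.

8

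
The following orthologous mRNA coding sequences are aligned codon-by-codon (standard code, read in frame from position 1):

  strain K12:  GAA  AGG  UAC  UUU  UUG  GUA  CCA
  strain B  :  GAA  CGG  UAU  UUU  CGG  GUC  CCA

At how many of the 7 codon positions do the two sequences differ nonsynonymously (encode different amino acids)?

Codon 1: GAA Glu / GAA Glu — identical.
Codon 2: AGG Arg / CGG Arg — synonymous.
Codon 3: UAC Tyr / UAU Tyr — synonymous.
Codon 4: UUU Phe / UUU Phe — identical.
Codon 5: UUG Leu / CGG Arg — nonsynonymous.
Codon 6: GUA Val / GUC Val — synonymous.
Codon 7: CCA Pro / CCA Pro — identical.
Nonsynonymous differences: 1.

1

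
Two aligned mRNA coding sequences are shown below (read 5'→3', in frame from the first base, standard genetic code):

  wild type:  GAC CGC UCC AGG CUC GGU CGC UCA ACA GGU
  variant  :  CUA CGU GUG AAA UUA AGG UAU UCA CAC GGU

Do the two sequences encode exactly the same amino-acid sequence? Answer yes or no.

no

Codon 1: GAC Asp / CUA Leu — nonsynonymous.
Codon 2: CGC Arg / CGU Arg — synonymous.
Codon 3: UCC Ser / GUG Val — nonsynonymous.
Codon 4: AGG Arg / AAA Lys — nonsynonymous.
Codon 5: CUC Leu / UUA Leu — synonymous.
Codon 6: GGU Gly / AGG Arg — nonsynonymous.
Codon 7: CGC Arg / UAU Tyr — nonsynonymous.
Codon 8: UCA Ser / UCA Ser — identical.
Codon 9: ACA Thr / CAC His — nonsynonymous.
Codon 10: GGU Gly / GGU Gly — identical.
Nonsynonymous differences: 6 → different protein.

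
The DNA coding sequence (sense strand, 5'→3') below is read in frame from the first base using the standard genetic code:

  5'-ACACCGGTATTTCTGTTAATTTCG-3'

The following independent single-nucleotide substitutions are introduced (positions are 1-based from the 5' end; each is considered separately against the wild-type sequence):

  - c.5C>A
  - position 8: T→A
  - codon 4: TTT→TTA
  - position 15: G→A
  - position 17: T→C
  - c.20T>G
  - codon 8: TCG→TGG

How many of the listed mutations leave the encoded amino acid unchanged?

Codon 2: CCG (Pro) → CAG (Gln) — missense.
Codon 3: GTA (Val) → GAA (Glu) — missense.
Codon 4: TTT (Phe) → TTA (Leu) — missense.
Codon 5: CTG (Leu) → CTA (Leu) — synonymous.
Codon 6: TTA (Leu) → TCA (Ser) — missense.
Codon 7: ATT (Ile) → AGT (Ser) — missense.
Codon 8: TCG (Ser) → TGG (Trp) — missense.
Synonymous: 1 of 7.

1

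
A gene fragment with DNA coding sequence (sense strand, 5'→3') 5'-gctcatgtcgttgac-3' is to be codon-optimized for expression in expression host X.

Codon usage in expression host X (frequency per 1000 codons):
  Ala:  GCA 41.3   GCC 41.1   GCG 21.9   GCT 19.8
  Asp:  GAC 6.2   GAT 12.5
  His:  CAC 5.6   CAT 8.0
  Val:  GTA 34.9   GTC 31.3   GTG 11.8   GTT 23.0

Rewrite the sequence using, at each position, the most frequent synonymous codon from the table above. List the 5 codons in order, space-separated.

Codon 1 (Ala): best is GCA at 41.3.
Codon 2 (His): best is CAT at 8.0.
Codon 3 (Val): best is GTA at 34.9.
Codon 4 (Val): best is GTA at 34.9.
Codon 5 (Asp): best is GAT at 12.5.

GCA CAT GTA GTA GAT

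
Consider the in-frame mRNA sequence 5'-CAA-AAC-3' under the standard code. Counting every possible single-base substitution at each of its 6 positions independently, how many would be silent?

Codon 1 (CAA, Gln): 1 synonymous substitution.
Codon 2 (AAC, Asn): 1 synonymous substitution.
Total: 1 + 1 = 2.

2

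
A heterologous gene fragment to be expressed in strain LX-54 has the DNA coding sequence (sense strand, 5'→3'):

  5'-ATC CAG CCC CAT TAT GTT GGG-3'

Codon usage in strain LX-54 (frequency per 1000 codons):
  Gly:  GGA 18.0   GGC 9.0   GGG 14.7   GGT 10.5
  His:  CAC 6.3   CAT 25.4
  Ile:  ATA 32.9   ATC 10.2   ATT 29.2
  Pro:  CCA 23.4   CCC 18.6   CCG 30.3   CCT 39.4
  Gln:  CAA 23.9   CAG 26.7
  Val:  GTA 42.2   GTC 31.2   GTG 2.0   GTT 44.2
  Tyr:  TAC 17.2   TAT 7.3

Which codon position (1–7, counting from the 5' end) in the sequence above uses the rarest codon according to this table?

Codon 1 ATC (Ile): 10.2 per 1000.
Codon 2 CAG (Gln): 26.7 per 1000.
Codon 3 CCC (Pro): 18.6 per 1000.
Codon 4 CAT (His): 25.4 per 1000.
Codon 5 TAT (Tyr): 7.3 per 1000.
Codon 6 GTT (Val): 44.2 per 1000.
Codon 7 GGG (Gly): 14.7 per 1000.
Lowest frequency is 7.3 at codon 5.

5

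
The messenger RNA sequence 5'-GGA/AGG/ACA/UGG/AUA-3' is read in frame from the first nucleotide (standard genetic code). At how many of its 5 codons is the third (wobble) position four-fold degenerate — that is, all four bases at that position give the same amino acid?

2

Codon 1 GGA (Gly): third position 4-fold.
Codon 2 AGG (Arg): third position 2-fold.
Codon 3 ACA (Thr): third position 4-fold.
Codon 4 UGG (Trp): third position 1-fold.
Codon 5 AUA (Ile): third position 3-fold.
Four-fold degenerate third positions: 2.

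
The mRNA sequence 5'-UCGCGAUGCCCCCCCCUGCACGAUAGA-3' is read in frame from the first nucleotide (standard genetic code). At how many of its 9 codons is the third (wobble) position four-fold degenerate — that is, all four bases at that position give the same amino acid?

Codon 1 UCG (Ser): third position 4-fold.
Codon 2 CGA (Arg): third position 4-fold.
Codon 3 UGC (Cys): third position 2-fold.
Codon 4 CCC (Pro): third position 4-fold.
Codon 5 CCC (Pro): third position 4-fold.
Codon 6 CUG (Leu): third position 4-fold.
Codon 7 CAC (His): third position 2-fold.
Codon 8 GAU (Asp): third position 2-fold.
Codon 9 AGA (Arg): third position 2-fold.
Four-fold degenerate third positions: 5.

5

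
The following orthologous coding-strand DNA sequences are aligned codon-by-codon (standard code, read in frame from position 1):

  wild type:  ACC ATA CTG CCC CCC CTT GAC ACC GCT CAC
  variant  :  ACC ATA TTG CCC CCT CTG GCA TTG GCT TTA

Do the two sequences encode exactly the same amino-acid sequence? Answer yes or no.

no

Codon 1: ACC Thr / ACC Thr — identical.
Codon 2: ATA Ile / ATA Ile — identical.
Codon 3: CTG Leu / TTG Leu — synonymous.
Codon 4: CCC Pro / CCC Pro — identical.
Codon 5: CCC Pro / CCT Pro — synonymous.
Codon 6: CTT Leu / CTG Leu — synonymous.
Codon 7: GAC Asp / GCA Ala — nonsynonymous.
Codon 8: ACC Thr / TTG Leu — nonsynonymous.
Codon 9: GCT Ala / GCT Ala — identical.
Codon 10: CAC His / TTA Leu — nonsynonymous.
Nonsynonymous differences: 3 → different protein.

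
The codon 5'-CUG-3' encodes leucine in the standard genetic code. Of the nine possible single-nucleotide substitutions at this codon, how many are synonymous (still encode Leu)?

Position 1: UUG → 1 synonymous.
Position 2: none → 0 synonymous.
Position 3: CUU, CUC, CUA → 3 synonymous.
Total: 1 + 0 + 3 = 4.

4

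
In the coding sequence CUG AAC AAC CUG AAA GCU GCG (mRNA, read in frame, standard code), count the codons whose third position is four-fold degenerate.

Codon 1 CUG (Leu): third position 4-fold.
Codon 2 AAC (Asn): third position 2-fold.
Codon 3 AAC (Asn): third position 2-fold.
Codon 4 CUG (Leu): third position 4-fold.
Codon 5 AAA (Lys): third position 2-fold.
Codon 6 GCU (Ala): third position 4-fold.
Codon 7 GCG (Ala): third position 4-fold.
Four-fold degenerate third positions: 4.

4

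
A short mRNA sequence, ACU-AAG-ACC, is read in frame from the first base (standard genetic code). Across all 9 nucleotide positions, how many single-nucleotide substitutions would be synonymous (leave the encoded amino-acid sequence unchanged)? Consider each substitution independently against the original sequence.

Codon 1 (ACU, Thr): 3 synonymous substitutions.
Codon 2 (AAG, Lys): 1 synonymous substitution.
Codon 3 (ACC, Thr): 3 synonymous substitutions.
Total: 3 + 1 + 3 = 7.

7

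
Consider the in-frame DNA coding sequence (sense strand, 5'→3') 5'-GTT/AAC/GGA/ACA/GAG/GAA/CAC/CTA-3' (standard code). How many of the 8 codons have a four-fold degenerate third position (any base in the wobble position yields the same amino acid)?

4

Codon 1 GTT (Val): third position 4-fold.
Codon 2 AAC (Asn): third position 2-fold.
Codon 3 GGA (Gly): third position 4-fold.
Codon 4 ACA (Thr): third position 4-fold.
Codon 5 GAG (Glu): third position 2-fold.
Codon 6 GAA (Glu): third position 2-fold.
Codon 7 CAC (His): third position 2-fold.
Codon 8 CTA (Leu): third position 4-fold.
Four-fold degenerate third positions: 4.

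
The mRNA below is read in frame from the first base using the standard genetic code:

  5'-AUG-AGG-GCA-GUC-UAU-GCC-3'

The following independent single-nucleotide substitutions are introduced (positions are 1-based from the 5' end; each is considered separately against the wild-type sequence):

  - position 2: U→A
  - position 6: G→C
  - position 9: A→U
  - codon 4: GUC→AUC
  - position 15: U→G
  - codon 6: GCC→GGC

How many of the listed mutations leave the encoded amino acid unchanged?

1

Codon 1: AUG (Met) → AAG (Lys) — missense.
Codon 2: AGG (Arg) → AGC (Ser) — missense.
Codon 3: GCA (Ala) → GCU (Ala) — synonymous.
Codon 4: GUC (Val) → AUC (Ile) — missense.
Codon 5: UAU (Tyr) → UAG (Stop) — nonsense.
Codon 6: GCC (Ala) → GGC (Gly) — missense.
Synonymous: 1 of 6.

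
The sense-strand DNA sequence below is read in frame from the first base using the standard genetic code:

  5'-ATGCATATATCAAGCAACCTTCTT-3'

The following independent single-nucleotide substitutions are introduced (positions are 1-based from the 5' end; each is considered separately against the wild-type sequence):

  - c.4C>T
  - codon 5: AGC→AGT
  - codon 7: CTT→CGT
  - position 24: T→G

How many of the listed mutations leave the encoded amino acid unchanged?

2

Codon 2: CAT (His) → TAT (Tyr) — missense.
Codon 5: AGC (Ser) → AGT (Ser) — synonymous.
Codon 7: CTT (Leu) → CGT (Arg) — missense.
Codon 8: CTT (Leu) → CTG (Leu) — synonymous.
Synonymous: 2 of 4.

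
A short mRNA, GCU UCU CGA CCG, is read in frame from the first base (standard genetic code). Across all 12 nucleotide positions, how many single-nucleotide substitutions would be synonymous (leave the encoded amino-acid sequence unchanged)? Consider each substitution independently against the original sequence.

Codon 1 (GCU, Ala): 3 synonymous substitutions.
Codon 2 (UCU, Ser): 3 synonymous substitutions.
Codon 3 (CGA, Arg): 4 synonymous substitutions.
Codon 4 (CCG, Pro): 3 synonymous substitutions.
Total: 3 + 3 + 4 + 3 = 13.

13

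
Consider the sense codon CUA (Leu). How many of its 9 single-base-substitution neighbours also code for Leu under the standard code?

4

Position 1: UUA → 1 synonymous.
Position 2: none → 0 synonymous.
Position 3: CUU, CUC, CUG → 3 synonymous.
Total: 1 + 0 + 3 = 4.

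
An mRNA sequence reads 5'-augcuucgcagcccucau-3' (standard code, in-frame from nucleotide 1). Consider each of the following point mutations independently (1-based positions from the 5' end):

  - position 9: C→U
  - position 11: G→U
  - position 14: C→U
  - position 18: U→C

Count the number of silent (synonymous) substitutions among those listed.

2

Codon 3: CGC (Arg) → CGU (Arg) — synonymous.
Codon 4: AGC (Ser) → AUC (Ile) — missense.
Codon 5: CCU (Pro) → CUU (Leu) — missense.
Codon 6: CAU (His) → CAC (His) — synonymous.
Synonymous: 2 of 4.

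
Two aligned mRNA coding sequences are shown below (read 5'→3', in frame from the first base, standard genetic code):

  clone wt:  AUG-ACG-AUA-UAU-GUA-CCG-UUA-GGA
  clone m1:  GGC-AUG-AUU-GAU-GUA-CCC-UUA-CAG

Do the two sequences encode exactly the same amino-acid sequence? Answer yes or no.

Codon 1: AUG Met / GGC Gly — nonsynonymous.
Codon 2: ACG Thr / AUG Met — nonsynonymous.
Codon 3: AUA Ile / AUU Ile — synonymous.
Codon 4: UAU Tyr / GAU Asp — nonsynonymous.
Codon 5: GUA Val / GUA Val — identical.
Codon 6: CCG Pro / CCC Pro — synonymous.
Codon 7: UUA Leu / UUA Leu — identical.
Codon 8: GGA Gly / CAG Gln — nonsynonymous.
Nonsynonymous differences: 4 → different protein.

no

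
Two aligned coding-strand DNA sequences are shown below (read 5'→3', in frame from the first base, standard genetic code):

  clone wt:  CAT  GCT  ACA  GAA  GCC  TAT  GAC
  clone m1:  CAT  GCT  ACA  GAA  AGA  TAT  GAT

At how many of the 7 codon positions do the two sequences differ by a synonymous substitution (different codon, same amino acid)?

1

Codon 1: CAT His / CAT His — identical.
Codon 2: GCT Ala / GCT Ala — identical.
Codon 3: ACA Thr / ACA Thr — identical.
Codon 4: GAA Glu / GAA Glu — identical.
Codon 5: GCC Ala / AGA Arg — nonsynonymous.
Codon 6: TAT Tyr / TAT Tyr — identical.
Codon 7: GAC Asp / GAT Asp — synonymous.
Synonymous differences: 1.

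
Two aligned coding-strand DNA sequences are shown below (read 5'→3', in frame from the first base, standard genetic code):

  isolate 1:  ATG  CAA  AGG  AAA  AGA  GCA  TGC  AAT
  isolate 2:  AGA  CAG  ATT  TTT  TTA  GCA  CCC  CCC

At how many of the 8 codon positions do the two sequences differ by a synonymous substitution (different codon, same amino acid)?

Codon 1: ATG Met / AGA Arg — nonsynonymous.
Codon 2: CAA Gln / CAG Gln — synonymous.
Codon 3: AGG Arg / ATT Ile — nonsynonymous.
Codon 4: AAA Lys / TTT Phe — nonsynonymous.
Codon 5: AGA Arg / TTA Leu — nonsynonymous.
Codon 6: GCA Ala / GCA Ala — identical.
Codon 7: TGC Cys / CCC Pro — nonsynonymous.
Codon 8: AAT Asn / CCC Pro — nonsynonymous.
Synonymous differences: 1.

1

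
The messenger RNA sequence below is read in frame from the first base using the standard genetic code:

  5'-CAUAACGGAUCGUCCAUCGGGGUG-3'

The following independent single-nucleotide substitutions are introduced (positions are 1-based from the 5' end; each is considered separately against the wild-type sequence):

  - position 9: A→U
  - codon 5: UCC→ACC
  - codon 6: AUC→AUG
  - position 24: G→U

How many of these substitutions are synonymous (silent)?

2

Codon 3: GGA (Gly) → GGU (Gly) — synonymous.
Codon 5: UCC (Ser) → ACC (Thr) — missense.
Codon 6: AUC (Ile) → AUG (Met) — missense.
Codon 8: GUG (Val) → GUU (Val) — synonymous.
Synonymous: 2 of 4.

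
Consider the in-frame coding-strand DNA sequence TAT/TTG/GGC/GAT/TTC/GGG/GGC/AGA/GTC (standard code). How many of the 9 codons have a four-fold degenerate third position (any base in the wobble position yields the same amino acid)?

Codon 1 TAT (Tyr): third position 2-fold.
Codon 2 TTG (Leu): third position 2-fold.
Codon 3 GGC (Gly): third position 4-fold.
Codon 4 GAT (Asp): third position 2-fold.
Codon 5 TTC (Phe): third position 2-fold.
Codon 6 GGG (Gly): third position 4-fold.
Codon 7 GGC (Gly): third position 4-fold.
Codon 8 AGA (Arg): third position 2-fold.
Codon 9 GTC (Val): third position 4-fold.
Four-fold degenerate third positions: 4.

4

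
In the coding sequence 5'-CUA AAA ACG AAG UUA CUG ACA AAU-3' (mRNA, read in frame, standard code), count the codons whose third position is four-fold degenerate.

4

Codon 1 CUA (Leu): third position 4-fold.
Codon 2 AAA (Lys): third position 2-fold.
Codon 3 ACG (Thr): third position 4-fold.
Codon 4 AAG (Lys): third position 2-fold.
Codon 5 UUA (Leu): third position 2-fold.
Codon 6 CUG (Leu): third position 4-fold.
Codon 7 ACA (Thr): third position 4-fold.
Codon 8 AAU (Asn): third position 2-fold.
Four-fold degenerate third positions: 4.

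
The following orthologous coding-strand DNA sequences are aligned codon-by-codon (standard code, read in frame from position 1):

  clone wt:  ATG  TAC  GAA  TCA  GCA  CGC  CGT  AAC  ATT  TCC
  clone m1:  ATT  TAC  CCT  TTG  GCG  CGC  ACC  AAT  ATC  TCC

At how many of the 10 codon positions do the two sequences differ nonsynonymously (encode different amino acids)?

4

Codon 1: ATG Met / ATT Ile — nonsynonymous.
Codon 2: TAC Tyr / TAC Tyr — identical.
Codon 3: GAA Glu / CCT Pro — nonsynonymous.
Codon 4: TCA Ser / TTG Leu — nonsynonymous.
Codon 5: GCA Ala / GCG Ala — synonymous.
Codon 6: CGC Arg / CGC Arg — identical.
Codon 7: CGT Arg / ACC Thr — nonsynonymous.
Codon 8: AAC Asn / AAT Asn — synonymous.
Codon 9: ATT Ile / ATC Ile — synonymous.
Codon 10: TCC Ser / TCC Ser — identical.
Nonsynonymous differences: 4.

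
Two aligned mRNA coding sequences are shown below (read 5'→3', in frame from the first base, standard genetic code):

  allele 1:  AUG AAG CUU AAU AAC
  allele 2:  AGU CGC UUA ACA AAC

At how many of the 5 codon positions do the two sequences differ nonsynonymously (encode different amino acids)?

3

Codon 1: AUG Met / AGU Ser — nonsynonymous.
Codon 2: AAG Lys / CGC Arg — nonsynonymous.
Codon 3: CUU Leu / UUA Leu — synonymous.
Codon 4: AAU Asn / ACA Thr — nonsynonymous.
Codon 5: AAC Asn / AAC Asn — identical.
Nonsynonymous differences: 3.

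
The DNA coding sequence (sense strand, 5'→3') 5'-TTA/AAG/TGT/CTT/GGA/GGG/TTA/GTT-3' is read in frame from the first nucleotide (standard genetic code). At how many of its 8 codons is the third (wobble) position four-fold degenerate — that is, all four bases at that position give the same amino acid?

4

Codon 1 TTA (Leu): third position 2-fold.
Codon 2 AAG (Lys): third position 2-fold.
Codon 3 TGT (Cys): third position 2-fold.
Codon 4 CTT (Leu): third position 4-fold.
Codon 5 GGA (Gly): third position 4-fold.
Codon 6 GGG (Gly): third position 4-fold.
Codon 7 TTA (Leu): third position 2-fold.
Codon 8 GTT (Val): third position 4-fold.
Four-fold degenerate third positions: 4.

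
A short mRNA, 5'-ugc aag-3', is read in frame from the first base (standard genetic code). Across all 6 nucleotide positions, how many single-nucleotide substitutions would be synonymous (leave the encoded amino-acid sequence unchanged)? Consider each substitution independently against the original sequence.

2

Codon 1 (UGC, Cys): 1 synonymous substitution.
Codon 2 (AAG, Lys): 1 synonymous substitution.
Total: 1 + 1 = 2.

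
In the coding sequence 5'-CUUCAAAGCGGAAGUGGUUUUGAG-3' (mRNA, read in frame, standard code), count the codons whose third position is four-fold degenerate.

Codon 1 CUU (Leu): third position 4-fold.
Codon 2 CAA (Gln): third position 2-fold.
Codon 3 AGC (Ser): third position 2-fold.
Codon 4 GGA (Gly): third position 4-fold.
Codon 5 AGU (Ser): third position 2-fold.
Codon 6 GGU (Gly): third position 4-fold.
Codon 7 UUU (Phe): third position 2-fold.
Codon 8 GAG (Glu): third position 2-fold.
Four-fold degenerate third positions: 3.

3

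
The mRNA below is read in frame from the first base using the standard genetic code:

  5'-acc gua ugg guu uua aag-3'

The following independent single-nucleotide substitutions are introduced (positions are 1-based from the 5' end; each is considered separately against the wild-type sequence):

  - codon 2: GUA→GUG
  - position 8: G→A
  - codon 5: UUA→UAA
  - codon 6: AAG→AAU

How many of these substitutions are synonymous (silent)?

Codon 2: GUA (Val) → GUG (Val) — synonymous.
Codon 3: UGG (Trp) → UAG (Stop) — nonsense.
Codon 5: UUA (Leu) → UAA (Stop) — nonsense.
Codon 6: AAG (Lys) → AAU (Asn) — missense.
Synonymous: 1 of 4.

1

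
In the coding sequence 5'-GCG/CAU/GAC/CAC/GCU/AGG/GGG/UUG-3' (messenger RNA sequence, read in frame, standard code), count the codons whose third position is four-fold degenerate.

3

Codon 1 GCG (Ala): third position 4-fold.
Codon 2 CAU (His): third position 2-fold.
Codon 3 GAC (Asp): third position 2-fold.
Codon 4 CAC (His): third position 2-fold.
Codon 5 GCU (Ala): third position 4-fold.
Codon 6 AGG (Arg): third position 2-fold.
Codon 7 GGG (Gly): third position 4-fold.
Codon 8 UUG (Leu): third position 2-fold.
Four-fold degenerate third positions: 3.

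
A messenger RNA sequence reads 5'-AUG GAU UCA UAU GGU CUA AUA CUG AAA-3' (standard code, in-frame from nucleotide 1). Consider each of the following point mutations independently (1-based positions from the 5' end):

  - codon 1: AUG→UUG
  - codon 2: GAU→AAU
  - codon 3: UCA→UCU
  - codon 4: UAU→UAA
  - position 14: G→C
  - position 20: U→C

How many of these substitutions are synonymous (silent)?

1

Codon 1: AUG (Met) → UUG (Leu) — missense.
Codon 2: GAU (Asp) → AAU (Asn) — missense.
Codon 3: UCA (Ser) → UCU (Ser) — synonymous.
Codon 4: UAU (Tyr) → UAA (Stop) — nonsense.
Codon 5: GGU (Gly) → GCU (Ala) — missense.
Codon 7: AUA (Ile) → ACA (Thr) — missense.
Synonymous: 1 of 6.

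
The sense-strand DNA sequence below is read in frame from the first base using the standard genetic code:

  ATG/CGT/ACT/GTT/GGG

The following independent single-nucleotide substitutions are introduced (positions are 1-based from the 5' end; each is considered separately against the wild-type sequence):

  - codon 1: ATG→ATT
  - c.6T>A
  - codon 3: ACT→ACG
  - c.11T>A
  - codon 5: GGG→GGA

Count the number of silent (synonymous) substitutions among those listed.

3

Codon 1: ATG (Met) → ATT (Ile) — missense.
Codon 2: CGT (Arg) → CGA (Arg) — synonymous.
Codon 3: ACT (Thr) → ACG (Thr) — synonymous.
Codon 4: GTT (Val) → GAT (Asp) — missense.
Codon 5: GGG (Gly) → GGA (Gly) — synonymous.
Synonymous: 3 of 5.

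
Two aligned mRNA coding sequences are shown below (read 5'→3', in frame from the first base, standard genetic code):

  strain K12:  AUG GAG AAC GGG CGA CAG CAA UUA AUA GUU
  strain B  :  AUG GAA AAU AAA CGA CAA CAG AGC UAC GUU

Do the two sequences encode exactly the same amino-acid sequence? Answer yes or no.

no

Codon 1: AUG Met / AUG Met — identical.
Codon 2: GAG Glu / GAA Glu — synonymous.
Codon 3: AAC Asn / AAU Asn — synonymous.
Codon 4: GGG Gly / AAA Lys — nonsynonymous.
Codon 5: CGA Arg / CGA Arg — identical.
Codon 6: CAG Gln / CAA Gln — synonymous.
Codon 7: CAA Gln / CAG Gln — synonymous.
Codon 8: UUA Leu / AGC Ser — nonsynonymous.
Codon 9: AUA Ile / UAC Tyr — nonsynonymous.
Codon 10: GUU Val / GUU Val — identical.
Nonsynonymous differences: 3 → different protein.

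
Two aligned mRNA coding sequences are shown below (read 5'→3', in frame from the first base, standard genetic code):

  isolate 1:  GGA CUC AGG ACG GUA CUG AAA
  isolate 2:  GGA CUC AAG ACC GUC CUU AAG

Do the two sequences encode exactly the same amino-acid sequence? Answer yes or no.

no

Codon 1: GGA Gly / GGA Gly — identical.
Codon 2: CUC Leu / CUC Leu — identical.
Codon 3: AGG Arg / AAG Lys — nonsynonymous.
Codon 4: ACG Thr / ACC Thr — synonymous.
Codon 5: GUA Val / GUC Val — synonymous.
Codon 6: CUG Leu / CUU Leu — synonymous.
Codon 7: AAA Lys / AAG Lys — synonymous.
Nonsynonymous differences: 1 → different protein.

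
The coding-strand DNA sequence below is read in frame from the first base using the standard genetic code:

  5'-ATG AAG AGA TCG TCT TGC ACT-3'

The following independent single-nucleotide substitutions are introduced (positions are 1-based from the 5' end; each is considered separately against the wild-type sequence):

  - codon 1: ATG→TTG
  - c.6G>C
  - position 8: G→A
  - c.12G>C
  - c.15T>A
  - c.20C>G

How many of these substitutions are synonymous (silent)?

Codon 1: ATG (Met) → TTG (Leu) — missense.
Codon 2: AAG (Lys) → AAC (Asn) — missense.
Codon 3: AGA (Arg) → AAA (Lys) — missense.
Codon 4: TCG (Ser) → TCC (Ser) — synonymous.
Codon 5: TCT (Ser) → TCA (Ser) — synonymous.
Codon 7: ACT (Thr) → AGT (Ser) — missense.
Synonymous: 2 of 6.

2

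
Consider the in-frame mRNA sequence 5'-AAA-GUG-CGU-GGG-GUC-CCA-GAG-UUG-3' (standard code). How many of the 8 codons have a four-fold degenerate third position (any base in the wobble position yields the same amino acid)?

5

Codon 1 AAA (Lys): third position 2-fold.
Codon 2 GUG (Val): third position 4-fold.
Codon 3 CGU (Arg): third position 4-fold.
Codon 4 GGG (Gly): third position 4-fold.
Codon 5 GUC (Val): third position 4-fold.
Codon 6 CCA (Pro): third position 4-fold.
Codon 7 GAG (Glu): third position 2-fold.
Codon 8 UUG (Leu): third position 2-fold.
Four-fold degenerate third positions: 5.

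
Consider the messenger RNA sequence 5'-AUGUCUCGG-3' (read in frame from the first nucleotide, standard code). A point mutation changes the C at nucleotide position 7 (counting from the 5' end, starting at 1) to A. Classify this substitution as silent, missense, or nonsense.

silent

Position 7 falls in codon 3: CGG → Arg.
After the substitution the codon is AGG → Arg.
Both encode Arg, so the change is synonymous.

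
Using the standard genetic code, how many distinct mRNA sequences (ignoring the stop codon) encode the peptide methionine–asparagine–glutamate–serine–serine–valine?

576

Met: 1 codon.
Asn: 2 codons.
Glu: 2 codons.
Ser: 6 codons.
Ser: 6 codons.
Val: 4 codons.
1 × 2 × 2 × 6 × 6 × 4 = 576.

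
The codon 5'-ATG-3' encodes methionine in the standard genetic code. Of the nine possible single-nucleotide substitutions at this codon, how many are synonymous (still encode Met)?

0

Position 1: none → 0 synonymous.
Position 2: none → 0 synonymous.
Position 3: none → 0 synonymous.
Total: 0 + 0 + 0 = 0.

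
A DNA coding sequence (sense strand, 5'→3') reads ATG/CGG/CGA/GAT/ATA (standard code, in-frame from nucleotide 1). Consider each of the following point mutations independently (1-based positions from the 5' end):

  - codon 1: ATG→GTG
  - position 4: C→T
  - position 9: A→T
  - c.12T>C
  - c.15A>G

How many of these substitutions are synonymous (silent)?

2

Codon 1: ATG (Met) → GTG (Val) — missense.
Codon 2: CGG (Arg) → TGG (Trp) — missense.
Codon 3: CGA (Arg) → CGT (Arg) — synonymous.
Codon 4: GAT (Asp) → GAC (Asp) — synonymous.
Codon 5: ATA (Ile) → ATG (Met) — missense.
Synonymous: 2 of 5.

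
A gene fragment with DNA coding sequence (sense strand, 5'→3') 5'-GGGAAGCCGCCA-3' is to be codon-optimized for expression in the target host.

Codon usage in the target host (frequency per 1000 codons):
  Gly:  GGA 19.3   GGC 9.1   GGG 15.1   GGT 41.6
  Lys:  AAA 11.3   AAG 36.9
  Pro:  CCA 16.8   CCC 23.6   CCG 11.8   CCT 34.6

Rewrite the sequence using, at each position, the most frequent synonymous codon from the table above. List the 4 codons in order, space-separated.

GGT AAG CCT CCT

Codon 1 (Gly): best is GGT at 41.6.
Codon 2 (Lys): best is AAG at 36.9.
Codon 3 (Pro): best is CCT at 34.6.
Codon 4 (Pro): best is CCT at 34.6.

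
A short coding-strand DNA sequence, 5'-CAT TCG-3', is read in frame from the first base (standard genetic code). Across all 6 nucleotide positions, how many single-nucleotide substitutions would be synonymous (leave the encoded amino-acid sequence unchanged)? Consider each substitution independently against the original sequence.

4

Codon 1 (CAT, His): 1 synonymous substitution.
Codon 2 (TCG, Ser): 3 synonymous substitutions.
Total: 1 + 3 = 4.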